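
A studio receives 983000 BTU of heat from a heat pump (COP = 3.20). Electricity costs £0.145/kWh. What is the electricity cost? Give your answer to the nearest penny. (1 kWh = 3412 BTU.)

£13.05

Heat delivered = 983,000 BTU / 3412 = 288.1 kWh
Electrical input = 288.1 kWh / 3.20 = 90.03 kWh
Cost = 90.03 × £0.145/kWh = £13.05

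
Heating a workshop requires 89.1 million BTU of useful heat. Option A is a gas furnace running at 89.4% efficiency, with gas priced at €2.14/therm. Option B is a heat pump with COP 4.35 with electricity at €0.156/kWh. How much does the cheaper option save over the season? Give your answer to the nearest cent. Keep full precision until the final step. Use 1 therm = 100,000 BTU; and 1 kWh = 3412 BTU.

Heat load = 89.1 × 10⁶ BTU = 89,100,000 BTU
Gas: input = 89,100,000 / 0.894 = 99,664,430 BTU = 996.6 therm → 996.6 × €2.14 = €2,132.82
Heat pump: 89,100,000 BTU / 3412 = 26,110 kWh heat; / 4.35 = 6,003 kWh in → × €0.156 = €936.49
Difference = |€2,132.82 − €936.49| = €1,196.33

€1196.33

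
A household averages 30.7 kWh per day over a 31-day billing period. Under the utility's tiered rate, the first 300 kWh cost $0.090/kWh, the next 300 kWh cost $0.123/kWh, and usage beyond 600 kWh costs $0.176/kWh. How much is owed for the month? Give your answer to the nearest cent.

$125.80

Usage = 30.7 kWh/day × 31 days = 951.7 kWh
First 300 kWh × $0.090 = $27.00
Next 300 kWh × $0.123 = $36.90
Remaining 351.7 kWh × $0.176 = $61.90
Total = $125.80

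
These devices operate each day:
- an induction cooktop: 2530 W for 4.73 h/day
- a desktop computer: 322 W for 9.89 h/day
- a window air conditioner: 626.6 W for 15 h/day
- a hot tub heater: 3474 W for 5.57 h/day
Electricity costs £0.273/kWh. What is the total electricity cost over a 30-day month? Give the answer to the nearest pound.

induction cooktop: 2530 W × 4.73 h × 30 d = 359,007 Wh = 359 kWh
desktop computer: 322 W × 9.89 h × 30 d = 95,537 Wh = 95.54 kWh
window air conditioner: 626.6 W × 15 h × 30 d = 281,970 Wh = 282 kWh
hot tub heater: 3474 W × 5.57 h × 30 d = 580,505 Wh = 580.5 kWh
Total energy = 359 + 95.54 + 282 + 580.5 = 1,317 kWh
Cost = 1,317 kWh × £0.273 = £359.55 ≈ £360

£360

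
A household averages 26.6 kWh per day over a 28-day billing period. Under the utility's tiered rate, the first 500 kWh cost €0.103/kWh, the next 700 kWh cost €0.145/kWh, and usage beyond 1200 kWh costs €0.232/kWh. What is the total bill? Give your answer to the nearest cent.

€87.00

Usage = 26.6 kWh/day × 28 days = 744.8 kWh
First 500 kWh × €0.103 = €51.50
Next 244.8 kWh × €0.145 = €35.50
Remaining tier: 0 kWh (not reached)
Total = €87.00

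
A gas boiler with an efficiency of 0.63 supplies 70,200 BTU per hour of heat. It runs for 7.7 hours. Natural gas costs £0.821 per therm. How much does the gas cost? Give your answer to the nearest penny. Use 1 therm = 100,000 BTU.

£7.04

Heat delivered = 70,200 BTU/h × 7.7 h = 540,540 BTU
Gas input = 540,540 / 0.63 = 858,000 BTU
= 858,000 / 100,000 = 8.58 therm
Cost = 8.58 × £0.821/therm = £7.04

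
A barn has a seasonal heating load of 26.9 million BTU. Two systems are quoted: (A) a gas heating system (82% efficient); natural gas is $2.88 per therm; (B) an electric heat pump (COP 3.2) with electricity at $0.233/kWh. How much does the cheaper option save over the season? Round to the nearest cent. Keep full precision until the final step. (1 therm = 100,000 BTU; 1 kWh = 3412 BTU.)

Heat load = 26.9 × 10⁶ BTU = 26,900,000 BTU
Gas: input = 26,900,000 / 0.82 = 32,804,878 BTU = 328 therm → 328 × $2.88 = $944.78
Heat pump: 26,900,000 BTU / 3412 = 7,884 kWh heat; / 3.2 = 2,464 kWh in → × $0.233 = $574.05
Difference = |$944.78 − $574.05| = $370.73

$370.73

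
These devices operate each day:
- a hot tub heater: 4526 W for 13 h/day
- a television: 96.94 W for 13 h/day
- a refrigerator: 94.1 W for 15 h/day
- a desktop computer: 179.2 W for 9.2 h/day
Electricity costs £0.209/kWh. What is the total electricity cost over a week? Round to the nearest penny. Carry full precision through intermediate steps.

hot tub heater: 4526 W × 13 h × 7 d = 411,866 Wh = 411.9 kWh
television: 96.94 W × 13 h × 7 d = 8,822 Wh = 8.822 kWh
refrigerator: 94.1 W × 15 h × 7 d = 9,880 Wh = 9.88 kWh
desktop computer: 179.2 W × 9.2 h × 7 d = 11,540 Wh = 11.54 kWh
Total energy = 411.9 + 8.822 + 9.88 + 11.54 = 442.1 kWh
Cost = 442.1 kWh × £0.209 = £92.40

£92.40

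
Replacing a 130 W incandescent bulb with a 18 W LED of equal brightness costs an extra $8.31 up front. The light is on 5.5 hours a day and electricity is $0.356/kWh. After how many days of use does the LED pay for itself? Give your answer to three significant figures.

Power saved = 130 − 18 = 112 W
Daily energy saved = 112 W × 5.5 h = 616 Wh = 0.616 kWh
Daily savings = 0.616 × $0.356 = $0.2193
Payback = $8.31 / $0.2193 per day = 37.89 days

37.9 days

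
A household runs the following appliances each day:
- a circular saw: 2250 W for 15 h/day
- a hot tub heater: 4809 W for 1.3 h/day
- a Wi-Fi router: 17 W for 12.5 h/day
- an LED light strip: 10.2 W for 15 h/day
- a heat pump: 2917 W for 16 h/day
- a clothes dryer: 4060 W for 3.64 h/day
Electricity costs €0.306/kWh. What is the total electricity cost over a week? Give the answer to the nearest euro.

circular saw: 2250 W × 15 h × 7 d = 236,250 Wh = 236.2 kWh
hot tub heater: 4809 W × 1.3 h × 7 d = 43,762 Wh = 43.76 kWh
Wi-Fi router: 17 W × 12.5 h × 7 d = 1,488 Wh = 1.488 kWh
LED light strip: 10.2 W × 15 h × 7 d = 1,071 Wh = 1.071 kWh
heat pump: 2917 W × 16 h × 7 d = 326,704 Wh = 326.7 kWh
clothes dryer: 4060 W × 3.64 h × 7 d = 103,449 Wh = 103.4 kWh
Total energy = 236.2 + 43.76 + 1.488 + 1.071 + 326.7 + 103.4 = 712.7 kWh
Cost = 712.7 kWh × €0.306 = €218.09 ≈ €218

€218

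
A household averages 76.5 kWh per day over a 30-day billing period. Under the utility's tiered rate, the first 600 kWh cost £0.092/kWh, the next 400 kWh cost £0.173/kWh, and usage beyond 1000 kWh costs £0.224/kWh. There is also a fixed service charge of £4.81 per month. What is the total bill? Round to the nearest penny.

Usage = 76.5 kWh/day × 30 days = 2295 kWh
First 600 kWh × £0.092 = £55.20
Next 400 kWh × £0.173 = £69.20
Remaining 1295 kWh × £0.224 = £290.08
Energy charge = £414.48; + service £4.81 = £419.29

£419.29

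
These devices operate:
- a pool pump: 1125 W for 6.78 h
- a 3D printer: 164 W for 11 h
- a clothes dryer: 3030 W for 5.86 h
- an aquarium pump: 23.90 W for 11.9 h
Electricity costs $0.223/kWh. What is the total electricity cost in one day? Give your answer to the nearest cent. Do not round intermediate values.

$6.13

pool pump: 1125 W × 6.78 h = 7,628 Wh = 7.628 kWh
3D printer: 164 W × 11 h = 1,804 Wh = 1.804 kWh
clothes dryer: 3030 W × 5.86 h = 17,756 Wh = 17.76 kWh
aquarium pump: 23.90 W × 11.9 h = 284 Wh = 0.2844 kWh
Total energy = 7.628 + 1.804 + 17.76 + 0.2844 = 27.47 kWh
Cost = 27.47 kWh × $0.223 = $6.13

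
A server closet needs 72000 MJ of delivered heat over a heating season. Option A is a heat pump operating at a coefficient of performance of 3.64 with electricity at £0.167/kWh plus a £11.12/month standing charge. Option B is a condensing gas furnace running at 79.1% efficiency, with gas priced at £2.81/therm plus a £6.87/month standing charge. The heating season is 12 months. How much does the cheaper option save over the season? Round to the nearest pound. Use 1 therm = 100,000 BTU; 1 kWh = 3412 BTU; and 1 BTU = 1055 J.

Heat load = 72000 MJ = 72,000,000,000 J / 1055 = 68,246,445 BTU
Gas: input = 68,246,445 / 0.791 = 86,278,692 BTU = 862.8 therm → 862.8 × £2.81 = £2,424.43; + 12 × £6.87 standing = £2,506.87
Heat pump: 68,246,445 BTU / 3412 = 20,000 kWh heat; / 3.64 = 5,495 kWh in → × £0.167 = £917.67; + 12 × £11.12 standing = £1,051.11
Difference = |£2,506.87 − £1,051.11| = £1,455.76 ≈ £1456

£1456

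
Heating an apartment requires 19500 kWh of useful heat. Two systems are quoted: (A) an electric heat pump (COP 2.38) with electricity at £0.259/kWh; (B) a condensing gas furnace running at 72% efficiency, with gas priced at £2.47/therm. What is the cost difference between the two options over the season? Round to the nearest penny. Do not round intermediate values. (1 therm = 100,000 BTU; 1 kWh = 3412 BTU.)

Heat load = 19500 kWh × 3412 = 66,534,000 BTU
Gas: input = 66,534,000 / 0.72 = 92,408,333 BTU = 924.1 therm → 924.1 × £2.47 = £2,282.49
Heat pump: 66,534,000 BTU / 3412 = 19,500 kWh heat; / 2.38 = 8,193 kWh in → × £0.259 = £2,122.06
Difference = |£2,282.49 − £2,122.06| = £160.43

£160.43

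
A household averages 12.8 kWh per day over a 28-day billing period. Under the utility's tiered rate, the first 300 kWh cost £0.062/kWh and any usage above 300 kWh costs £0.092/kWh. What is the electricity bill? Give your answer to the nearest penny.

£23.97

Usage = 12.8 kWh/day × 28 days = 358.4 kWh
First 300 kWh × £0.062 = £18.60
Remaining 58.4 kWh × £0.092 = £5.37
Total = £23.97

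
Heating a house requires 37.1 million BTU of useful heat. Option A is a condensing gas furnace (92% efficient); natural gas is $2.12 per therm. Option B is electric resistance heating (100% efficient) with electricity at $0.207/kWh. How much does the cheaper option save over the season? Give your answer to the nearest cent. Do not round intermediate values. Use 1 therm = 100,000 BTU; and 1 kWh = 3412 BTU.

Heat load = 37.1 × 10⁶ BTU = 37,100,000 BTU
Gas: input = 37,100,000 / 0.92 = 40,326,087 BTU = 403.3 therm → 403.3 × $2.12 = $854.91
Electric: 37,100,000 BTU / 3412 = 10,870 kWh → × $0.207 = $2,250.79
Difference = |$854.91 − $2,250.79| = $1,395.88

$1395.88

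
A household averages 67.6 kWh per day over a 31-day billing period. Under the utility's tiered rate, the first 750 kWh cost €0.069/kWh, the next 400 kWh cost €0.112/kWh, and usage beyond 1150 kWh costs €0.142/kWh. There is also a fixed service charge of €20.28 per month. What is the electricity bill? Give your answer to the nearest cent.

Usage = 67.6 kWh/day × 31 days = 2095.6 kWh
First 750 kWh × €0.069 = €51.75
Next 400 kWh × €0.112 = €44.80
Remaining 945.6 kWh × €0.142 = €134.28
Energy charge = €230.83; + service €20.28 = €251.11

€251.11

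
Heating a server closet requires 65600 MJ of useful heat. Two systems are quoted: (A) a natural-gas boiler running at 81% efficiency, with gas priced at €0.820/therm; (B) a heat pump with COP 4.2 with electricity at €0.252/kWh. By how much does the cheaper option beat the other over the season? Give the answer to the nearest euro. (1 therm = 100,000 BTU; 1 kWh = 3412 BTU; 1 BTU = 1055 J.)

€464

Heat load = 65600 MJ = 65,600,000,000 J / 1055 = 62,180,095 BTU
Gas: input = 62,180,095 / 0.81 = 76,765,549 BTU = 767.7 therm → 767.7 × €0.820 = €629.48
Heat pump: 62,180,095 BTU / 3412 = 18,220 kWh heat; / 4.2 = 4,339 kWh in → × €0.252 = €1,093.44
Difference = |€629.48 − €1,093.44| = €463.96 ≈ €464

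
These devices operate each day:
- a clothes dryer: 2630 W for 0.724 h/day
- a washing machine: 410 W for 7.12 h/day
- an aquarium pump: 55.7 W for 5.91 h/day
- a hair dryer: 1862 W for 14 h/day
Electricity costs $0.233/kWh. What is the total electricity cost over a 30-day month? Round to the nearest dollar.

clothes dryer: 2630 W × 0.724 h × 30 d = 57,124 Wh = 57.12 kWh
washing machine: 410 W × 7.12 h × 30 d = 87,576 Wh = 87.58 kWh
aquarium pump: 55.7 W × 5.91 h × 30 d = 9,876 Wh = 9.876 kWh
hair dryer: 1862 W × 14 h × 30 d = 782,040 Wh = 782 kWh
Total energy = 57.12 + 87.58 + 9.876 + 782 = 936.6 kWh
Cost = 936.6 kWh × $0.233 = $218.23 ≈ $218

$218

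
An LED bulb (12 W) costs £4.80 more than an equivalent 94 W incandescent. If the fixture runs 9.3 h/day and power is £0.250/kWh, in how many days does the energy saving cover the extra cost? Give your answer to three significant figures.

Power saved = 94 − 12 = 82 W
Daily energy saved = 82 W × 9.3 h = 762.6 Wh = 0.7626 kWh
Daily savings = 0.7626 × £0.250 = £0.1907
Payback = £4.80 / £0.1907 per day = 25.18 days

25.2 days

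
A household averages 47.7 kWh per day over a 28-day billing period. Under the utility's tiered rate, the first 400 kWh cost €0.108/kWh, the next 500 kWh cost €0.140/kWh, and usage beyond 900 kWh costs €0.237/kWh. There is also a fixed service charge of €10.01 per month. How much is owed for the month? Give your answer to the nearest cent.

€226.45

Usage = 47.7 kWh/day × 28 days = 1335.6 kWh
First 400 kWh × €0.108 = €43.20
Next 500 kWh × €0.140 = €70.00
Remaining 435.6 kWh × €0.237 = €103.24
Energy charge = €216.44; + service €10.01 = €226.45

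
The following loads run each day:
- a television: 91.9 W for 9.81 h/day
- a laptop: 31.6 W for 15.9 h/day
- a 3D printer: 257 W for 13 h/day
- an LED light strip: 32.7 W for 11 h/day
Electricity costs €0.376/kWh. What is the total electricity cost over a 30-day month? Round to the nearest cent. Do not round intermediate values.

television: 91.9 W × 9.81 h × 30 d = 27,046 Wh = 27.05 kWh
laptop: 31.6 W × 15.9 h × 30 d = 15,073 Wh = 15.07 kWh
3D printer: 257 W × 13 h × 30 d = 100,230 Wh = 100.2 kWh
LED light strip: 32.7 W × 11 h × 30 d = 10,791 Wh = 10.79 kWh
Total energy = 27.05 + 15.07 + 100.2 + 10.79 = 153.1 kWh
Cost = 153.1 kWh × €0.376 = €57.58

€57.58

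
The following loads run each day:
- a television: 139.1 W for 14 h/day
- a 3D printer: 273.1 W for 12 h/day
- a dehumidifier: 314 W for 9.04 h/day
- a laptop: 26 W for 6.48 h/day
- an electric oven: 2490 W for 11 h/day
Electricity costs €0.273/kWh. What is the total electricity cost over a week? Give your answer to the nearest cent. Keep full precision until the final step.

television: 139.1 W × 14 h × 7 d = 13,632 Wh = 13.63 kWh
3D printer: 273.1 W × 12 h × 7 d = 22,940 Wh = 22.94 kWh
dehumidifier: 314 W × 9.04 h × 7 d = 19,870 Wh = 19.87 kWh
laptop: 26 W × 6.48 h × 7 d = 1,179 Wh = 1.179 kWh
electric oven: 2490 W × 11 h × 7 d = 191,730 Wh = 191.7 kWh
Total energy = 13.63 + 22.94 + 19.87 + 1.179 + 191.7 = 249.4 kWh
Cost = 249.4 kWh × €0.273 = €68.07

€68.07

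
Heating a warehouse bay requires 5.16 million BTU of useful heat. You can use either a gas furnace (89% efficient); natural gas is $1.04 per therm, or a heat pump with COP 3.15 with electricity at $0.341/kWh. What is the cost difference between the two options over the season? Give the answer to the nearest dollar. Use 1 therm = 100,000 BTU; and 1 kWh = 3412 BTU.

$103

Heat load = 5.16 × 10⁶ BTU = 5,160,000 BTU
Gas: input = 5,160,000 / 0.890 = 5,797,753 BTU = 57.98 therm → 57.98 × $1.04 = $60.30
Heat pump: 5,160,000 BTU / 3412 = 1,512 kWh heat; / 3.15 = 480.1 kWh in → × $0.341 = $163.71
Difference = |$60.30 − $163.71| = $103.42 ≈ $103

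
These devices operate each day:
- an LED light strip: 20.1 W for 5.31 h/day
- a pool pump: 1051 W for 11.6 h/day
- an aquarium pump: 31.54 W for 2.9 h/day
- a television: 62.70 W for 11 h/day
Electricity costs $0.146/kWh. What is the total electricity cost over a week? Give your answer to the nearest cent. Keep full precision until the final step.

LED light strip: 20.1 W × 5.31 h × 7 d = 747 Wh = 0.7471 kWh
pool pump: 1051 W × 11.6 h × 7 d = 85,341 Wh = 85.34 kWh
aquarium pump: 31.54 W × 2.9 h × 7 d = 640 Wh = 0.6403 kWh
television: 62.70 W × 11 h × 7 d = 4,828 Wh = 4.828 kWh
Total energy = 0.7471 + 85.34 + 0.6403 + 4.828 = 91.56 kWh
Cost = 91.56 kWh × $0.146 = $13.37

$13.37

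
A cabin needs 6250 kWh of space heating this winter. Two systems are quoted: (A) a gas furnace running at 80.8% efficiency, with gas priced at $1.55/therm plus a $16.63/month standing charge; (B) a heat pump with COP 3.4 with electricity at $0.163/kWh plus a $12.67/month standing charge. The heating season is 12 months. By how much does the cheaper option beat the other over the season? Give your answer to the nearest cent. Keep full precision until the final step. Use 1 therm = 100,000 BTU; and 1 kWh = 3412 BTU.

$156.97

Heat load = 6250 kWh × 3412 = 21,325,000 BTU
Gas: input = 21,325,000 / 0.808 = 26,392,327 BTU = 263.9 therm → 263.9 × $1.55 = $409.08; + 12 × $16.63 standing = $608.64
Heat pump: 21,325,000 BTU / 3412 = 6,250 kWh heat; / 3.4 = 1,838 kWh in → × $0.163 = $299.63; + 12 × $12.67 standing = $451.67
Difference = |$608.64 − $451.67| = $156.97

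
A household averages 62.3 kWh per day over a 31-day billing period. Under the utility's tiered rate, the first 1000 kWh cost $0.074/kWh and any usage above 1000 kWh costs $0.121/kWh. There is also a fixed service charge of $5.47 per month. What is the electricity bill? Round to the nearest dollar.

Usage = 62.3 kWh/day × 31 days = 1931.3 kWh
First 1000 kWh × $0.074 = $74.00
Remaining 931.3 kWh × $0.121 = $112.69
Energy charge = $186.69; + service $5.47 = $192.16 ≈ $192

$192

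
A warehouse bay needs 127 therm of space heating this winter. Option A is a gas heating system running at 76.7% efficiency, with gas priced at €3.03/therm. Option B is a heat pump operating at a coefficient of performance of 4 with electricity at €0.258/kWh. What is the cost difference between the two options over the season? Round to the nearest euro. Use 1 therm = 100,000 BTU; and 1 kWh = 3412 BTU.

Heat load = 127 therm × 100,000 = 12,700,000 BTU
Gas: input = 12,700,000 / 0.767 = 16,558,018 BTU = 165.6 therm → 165.6 × €3.03 = €501.71
Heat pump: 12,700,000 BTU / 3412 = 3,722 kWh heat; / 4 = 930.5 kWh in → × €0.258 = €240.08
Difference = |€501.71 − €240.08| = €261.63 ≈ €262

€262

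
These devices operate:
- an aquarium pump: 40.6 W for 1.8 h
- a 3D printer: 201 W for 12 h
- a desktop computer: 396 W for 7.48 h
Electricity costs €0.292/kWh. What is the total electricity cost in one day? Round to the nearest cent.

€1.59

aquarium pump: 40.6 W × 1.8 h = 73 Wh = 0.07308 kWh
3D printer: 201 W × 12 h = 2,412 Wh = 2.412 kWh
desktop computer: 396 W × 7.48 h = 2,962 Wh = 2.962 kWh
Total energy = 0.07308 + 2.412 + 2.962 = 5.447 kWh
Cost = 5.447 kWh × €0.292 = €1.59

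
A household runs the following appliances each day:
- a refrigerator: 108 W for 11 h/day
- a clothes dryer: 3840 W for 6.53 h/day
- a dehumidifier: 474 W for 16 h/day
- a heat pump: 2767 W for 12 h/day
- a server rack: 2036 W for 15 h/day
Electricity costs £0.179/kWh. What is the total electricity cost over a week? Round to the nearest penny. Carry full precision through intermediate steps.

£122.28

refrigerator: 108 W × 11 h × 7 d = 8,316 Wh = 8.316 kWh
clothes dryer: 3840 W × 6.53 h × 7 d = 175,526 Wh = 175.5 kWh
dehumidifier: 474 W × 16 h × 7 d = 53,088 Wh = 53.09 kWh
heat pump: 2767 W × 12 h × 7 d = 232,428 Wh = 232.4 kWh
server rack: 2036 W × 15 h × 7 d = 213,780 Wh = 213.8 kWh
Total energy = 8.316 + 175.5 + 53.09 + 232.4 + 213.8 = 683.1 kWh
Cost = 683.1 kWh × £0.179 = £122.28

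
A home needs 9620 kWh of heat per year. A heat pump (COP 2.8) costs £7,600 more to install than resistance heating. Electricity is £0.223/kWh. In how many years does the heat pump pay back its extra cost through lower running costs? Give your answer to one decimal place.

5.5 years

Resistance: 9620 kWh × £0.223 = £2,145.26/yr
Heat pump: 9620 / 2.8 = 3436 kWh in → × £0.223 = £766.16/yr
Annual savings = £1,379.10
Payback = £7,600 / £1,379.10 = 5.51 years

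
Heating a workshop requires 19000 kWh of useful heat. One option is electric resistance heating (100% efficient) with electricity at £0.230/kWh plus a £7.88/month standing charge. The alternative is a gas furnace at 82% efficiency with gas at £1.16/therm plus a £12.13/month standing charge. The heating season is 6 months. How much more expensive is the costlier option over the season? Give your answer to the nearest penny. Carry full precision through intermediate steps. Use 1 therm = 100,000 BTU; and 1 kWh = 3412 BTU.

£3427.42

Heat load = 19000 kWh × 3412 = 64,828,000 BTU
Gas: input = 64,828,000 / 0.82 = 79,058,537 BTU = 790.6 therm → 790.6 × £1.16 = £917.08; + 6 × £12.13 standing = £989.86
Electric: 64,828,000 BTU / 3412 = 19,000 kWh → × £0.230 = £4,370.00; + 6 × £7.88 standing = £4,417.28
Difference = |£989.86 − £4,417.28| = £3,427.42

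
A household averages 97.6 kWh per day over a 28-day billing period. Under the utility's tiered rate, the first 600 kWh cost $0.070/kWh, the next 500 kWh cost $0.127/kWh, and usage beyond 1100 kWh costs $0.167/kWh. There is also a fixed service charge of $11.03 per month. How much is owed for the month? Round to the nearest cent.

$389.21

Usage = 97.6 kWh/day × 28 days = 2732.8 kWh
First 600 kWh × $0.070 = $42.00
Next 500 kWh × $0.127 = $63.50
Remaining 1632.8 kWh × $0.167 = $272.68
Energy charge = $378.18; + service $11.03 = $389.21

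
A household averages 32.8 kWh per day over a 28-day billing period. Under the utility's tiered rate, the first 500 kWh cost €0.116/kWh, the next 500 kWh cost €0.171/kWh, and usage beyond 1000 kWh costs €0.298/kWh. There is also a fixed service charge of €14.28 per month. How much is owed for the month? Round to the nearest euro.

Usage = 32.8 kWh/day × 28 days = 918.4 kWh
First 500 kWh × €0.116 = €58.00
Next 418.4 kWh × €0.171 = €71.55
Remaining tier: 0 kWh (not reached)
Energy charge = €129.55; + service €14.28 = €143.83 ≈ €144

€144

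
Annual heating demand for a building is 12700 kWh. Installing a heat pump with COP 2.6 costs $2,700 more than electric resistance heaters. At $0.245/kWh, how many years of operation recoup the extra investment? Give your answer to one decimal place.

1.4 years

Resistance: 12700 kWh × $0.245 = $3,111.50/yr
Heat pump: 12700 / 2.6 = 4885 kWh in → × $0.245 = $1,196.73/yr
Annual savings = $1,914.77
Payback = $2,700 / $1,914.77 = 1.41 years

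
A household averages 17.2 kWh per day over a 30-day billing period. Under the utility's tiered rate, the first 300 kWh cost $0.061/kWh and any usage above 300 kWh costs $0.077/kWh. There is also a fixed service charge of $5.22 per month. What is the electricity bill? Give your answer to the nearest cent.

Usage = 17.2 kWh/day × 30 days = 516 kWh
First 300 kWh × $0.061 = $18.30
Remaining 216 kWh × $0.077 = $16.63
Energy charge = $34.93; + service $5.22 = $40.15

$40.15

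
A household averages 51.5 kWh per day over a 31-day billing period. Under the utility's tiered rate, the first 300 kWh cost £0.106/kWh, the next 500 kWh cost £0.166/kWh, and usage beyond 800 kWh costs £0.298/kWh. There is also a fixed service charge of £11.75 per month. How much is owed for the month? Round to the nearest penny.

£363.91

Usage = 51.5 kWh/day × 31 days = 1596.5 kWh
First 300 kWh × £0.106 = £31.80
Next 500 kWh × £0.166 = £83.00
Remaining 796.5 kWh × £0.298 = £237.36
Energy charge = £352.16; + service £11.75 = £363.91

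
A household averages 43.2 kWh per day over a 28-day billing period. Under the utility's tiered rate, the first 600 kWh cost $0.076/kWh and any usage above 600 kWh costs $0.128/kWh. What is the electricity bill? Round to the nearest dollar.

$124

Usage = 43.2 kWh/day × 28 days = 1209.6 kWh
First 600 kWh × $0.076 = $45.60
Remaining 609.6 kWh × $0.128 = $78.03
Total = $123.63 ≈ $124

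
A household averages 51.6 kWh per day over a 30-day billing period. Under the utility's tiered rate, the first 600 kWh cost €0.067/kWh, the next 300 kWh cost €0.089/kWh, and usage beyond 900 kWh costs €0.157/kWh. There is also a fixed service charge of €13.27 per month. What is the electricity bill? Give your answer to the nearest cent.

€181.91

Usage = 51.6 kWh/day × 30 days = 1548 kWh
First 600 kWh × €0.067 = €40.20
Next 300 kWh × €0.089 = €26.70
Remaining 648 kWh × €0.157 = €101.74
Energy charge = €168.64; + service €13.27 = €181.91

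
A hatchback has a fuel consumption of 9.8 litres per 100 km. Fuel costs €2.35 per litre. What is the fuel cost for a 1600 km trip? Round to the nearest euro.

€368

Fuel = 9.8 L/100 km × 1600 km / 100 = 156.8 L
Cost = 156.8 L × €2.35/L = €368.48 ≈ €368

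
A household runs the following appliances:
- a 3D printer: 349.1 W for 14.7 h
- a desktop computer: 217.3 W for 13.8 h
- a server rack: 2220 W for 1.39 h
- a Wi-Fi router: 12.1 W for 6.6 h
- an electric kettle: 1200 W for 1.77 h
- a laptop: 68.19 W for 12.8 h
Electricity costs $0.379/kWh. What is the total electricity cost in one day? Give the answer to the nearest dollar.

$5

3D printer: 349.1 W × 14.7 h = 5,132 Wh = 5.132 kWh
desktop computer: 217.3 W × 13.8 h = 2,999 Wh = 2.999 kWh
server rack: 2220 W × 1.39 h = 3,086 Wh = 3.086 kWh
Wi-Fi router: 12.1 W × 6.6 h = 80 Wh = 0.07986 kWh
electric kettle: 1200 W × 1.77 h = 2,124 Wh = 2.124 kWh
laptop: 68.19 W × 12.8 h = 873 Wh = 0.8728 kWh
Total energy = 5.132 + 2.999 + 3.086 + 0.07986 + 2.124 + 0.8728 = 14.29 kWh
Cost = 14.29 kWh × $0.379 = $5.42 ≈ $5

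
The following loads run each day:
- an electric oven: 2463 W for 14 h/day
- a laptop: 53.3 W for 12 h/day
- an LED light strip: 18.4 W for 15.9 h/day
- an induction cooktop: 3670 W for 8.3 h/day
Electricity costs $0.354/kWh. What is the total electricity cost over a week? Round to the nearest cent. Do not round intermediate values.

electric oven: 2463 W × 14 h × 7 d = 241,374 Wh = 241.4 kWh
laptop: 53.3 W × 12 h × 7 d = 4,477 Wh = 4.477 kWh
LED light strip: 18.4 W × 15.9 h × 7 d = 2,048 Wh = 2.048 kWh
induction cooktop: 3670 W × 8.3 h × 7 d = 213,227 Wh = 213.2 kWh
Total energy = 241.4 + 4.477 + 2.048 + 213.2 = 461.1 kWh
Cost = 461.1 kWh × $0.354 = $163.24

$163.24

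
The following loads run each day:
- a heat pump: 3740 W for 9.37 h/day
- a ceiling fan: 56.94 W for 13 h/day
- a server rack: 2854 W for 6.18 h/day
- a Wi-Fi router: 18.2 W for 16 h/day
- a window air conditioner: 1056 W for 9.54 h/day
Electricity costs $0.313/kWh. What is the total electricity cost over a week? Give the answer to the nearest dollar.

$140

heat pump: 3740 W × 9.37 h × 7 d = 245,307 Wh = 245.3 kWh
ceiling fan: 56.94 W × 13 h × 7 d = 5,182 Wh = 5.182 kWh
server rack: 2854 W × 6.18 h × 7 d = 123,464 Wh = 123.5 kWh
Wi-Fi router: 18.2 W × 16 h × 7 d = 2,038 Wh = 2.038 kWh
window air conditioner: 1056 W × 9.54 h × 7 d = 70,520 Wh = 70.52 kWh
Total energy = 245.3 + 5.182 + 123.5 + 2.038 + 70.52 = 446.5 kWh
Cost = 446.5 kWh × $0.313 = $139.76 ≈ $140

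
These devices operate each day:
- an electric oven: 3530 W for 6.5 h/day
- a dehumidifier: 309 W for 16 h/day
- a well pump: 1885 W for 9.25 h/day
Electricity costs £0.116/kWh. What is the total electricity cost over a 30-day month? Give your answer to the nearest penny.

£157.73

electric oven: 3530 W × 6.5 h × 30 d = 688,350 Wh = 688.4 kWh
dehumidifier: 309 W × 16 h × 30 d = 148,320 Wh = 148.3 kWh
well pump: 1885 W × 9.25 h × 30 d = 523,088 Wh = 523.1 kWh
Total energy = 688.4 + 148.3 + 523.1 = 1,360 kWh
Cost = 1,360 kWh × £0.116 = £157.73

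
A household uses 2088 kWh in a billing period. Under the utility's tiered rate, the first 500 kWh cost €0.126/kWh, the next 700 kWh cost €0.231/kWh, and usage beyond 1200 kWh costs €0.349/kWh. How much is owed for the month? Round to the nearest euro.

€535

First 500 kWh × €0.126 = €63.00
Next 700 kWh × €0.231 = €161.70
Remaining 888 kWh × €0.349 = €309.91
Total = €534.61 ≈ €535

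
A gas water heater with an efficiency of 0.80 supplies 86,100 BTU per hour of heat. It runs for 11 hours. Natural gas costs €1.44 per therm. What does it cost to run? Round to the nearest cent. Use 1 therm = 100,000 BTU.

Heat delivered = 86,100 BTU/h × 11 h = 947,100 BTU
Gas input = 947,100 / 0.80 = 1,183,875 BTU
= 1,183,875 / 100,000 = 11.84 therm
Cost = 11.84 × €1.44/therm = €17.05

€17.05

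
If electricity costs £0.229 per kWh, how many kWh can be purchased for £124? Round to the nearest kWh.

£124 / £0.229 per kWh = 541.5 kWh

541 kWh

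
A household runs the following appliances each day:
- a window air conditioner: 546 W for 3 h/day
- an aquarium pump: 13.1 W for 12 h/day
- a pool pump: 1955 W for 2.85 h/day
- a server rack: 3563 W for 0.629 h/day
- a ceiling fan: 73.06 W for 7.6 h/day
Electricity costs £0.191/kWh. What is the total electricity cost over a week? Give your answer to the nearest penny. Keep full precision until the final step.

window air conditioner: 546 W × 3 h × 7 d = 11,466 Wh = 11.47 kWh
aquarium pump: 13.1 W × 12 h × 7 d = 1,100 Wh = 1.1 kWh
pool pump: 1955 W × 2.85 h × 7 d = 39,002 Wh = 39 kWh
server rack: 3563 W × 0.629 h × 7 d = 15,688 Wh = 15.69 kWh
ceiling fan: 73.06 W × 7.6 h × 7 d = 3,887 Wh = 3.887 kWh
Total energy = 11.47 + 1.1 + 39 + 15.69 + 3.887 = 71.14 kWh
Cost = 71.14 kWh × £0.191 = £13.59

£13.59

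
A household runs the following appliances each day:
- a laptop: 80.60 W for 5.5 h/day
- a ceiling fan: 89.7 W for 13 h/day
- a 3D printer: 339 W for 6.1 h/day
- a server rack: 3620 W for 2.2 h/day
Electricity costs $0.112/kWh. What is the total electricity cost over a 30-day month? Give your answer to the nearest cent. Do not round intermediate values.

laptop: 80.60 W × 5.5 h × 30 d = 13,299 Wh = 13.3 kWh
ceiling fan: 89.7 W × 13 h × 30 d = 34,983 Wh = 34.98 kWh
3D printer: 339 W × 6.1 h × 30 d = 62,037 Wh = 62.04 kWh
server rack: 3620 W × 2.2 h × 30 d = 238,920 Wh = 238.9 kWh
Total energy = 13.3 + 34.98 + 62.04 + 238.9 = 349.2 kWh
Cost = 349.2 kWh × $0.112 = $39.11

$39.11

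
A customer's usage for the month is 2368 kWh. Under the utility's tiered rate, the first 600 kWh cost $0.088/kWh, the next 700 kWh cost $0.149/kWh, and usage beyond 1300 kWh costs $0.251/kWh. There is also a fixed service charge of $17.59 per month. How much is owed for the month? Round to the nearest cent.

$442.76

First 600 kWh × $0.088 = $52.80
Next 700 kWh × $0.149 = $104.30
Remaining 1068 kWh × $0.251 = $268.07
Energy charge = $425.17; + service $17.59 = $442.76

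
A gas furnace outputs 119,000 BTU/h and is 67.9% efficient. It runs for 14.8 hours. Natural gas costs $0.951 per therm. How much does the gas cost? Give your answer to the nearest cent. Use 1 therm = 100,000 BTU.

Heat delivered = 119,000 BTU/h × 14.8 h = 1,761,200 BTU
Gas input = 1,761,200 / 0.679 = 2,593,814 BTU
= 2,593,814 / 100,000 = 25.94 therm
Cost = 25.94 × $0.951/therm = $24.67

$24.67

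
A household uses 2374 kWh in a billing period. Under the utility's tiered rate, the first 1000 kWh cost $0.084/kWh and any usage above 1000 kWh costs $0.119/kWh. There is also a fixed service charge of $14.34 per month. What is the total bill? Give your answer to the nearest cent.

First 1000 kWh × $0.084 = $84.00
Remaining 1374 kWh × $0.119 = $163.51
Energy charge = $247.51; + service $14.34 = $261.85

$261.85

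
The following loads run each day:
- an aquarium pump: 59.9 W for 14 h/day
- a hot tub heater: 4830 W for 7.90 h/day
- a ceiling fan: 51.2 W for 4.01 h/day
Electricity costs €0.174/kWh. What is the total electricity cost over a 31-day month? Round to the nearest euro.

aquarium pump: 59.9 W × 14 h × 31 d = 25,997 Wh = 26 kWh
hot tub heater: 4830 W × 7.90 h × 31 d = 1,182,867 Wh = 1,183 kWh
ceiling fan: 51.2 W × 4.01 h × 31 d = 6,365 Wh = 6.365 kWh
Total energy = 26 + 1,183 + 6.365 = 1,215 kWh
Cost = 1,215 kWh × €0.174 = €211.45 ≈ €211

€211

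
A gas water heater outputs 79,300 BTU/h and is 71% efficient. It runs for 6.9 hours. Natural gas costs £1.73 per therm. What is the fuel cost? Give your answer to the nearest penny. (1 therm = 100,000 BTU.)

£13.33

Heat delivered = 79,300 BTU/h × 6.9 h = 547,170 BTU
Gas input = 547,170 / 0.71 = 770,662 BTU
= 770,662 / 100,000 = 7.707 therm
Cost = 7.707 × £1.73/therm = £13.33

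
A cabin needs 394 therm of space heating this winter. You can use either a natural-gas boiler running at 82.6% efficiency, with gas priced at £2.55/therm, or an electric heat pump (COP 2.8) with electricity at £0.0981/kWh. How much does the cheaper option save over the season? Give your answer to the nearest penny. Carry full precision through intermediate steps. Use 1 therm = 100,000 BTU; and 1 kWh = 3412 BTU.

Heat load = 394 therm × 100,000 = 39,400,000 BTU
Gas: input = 39,400,000 / 0.826 = 47,699,758 BTU = 477 therm → 477 × £2.55 = £1,216.34
Heat pump: 39,400,000 BTU / 3412 = 11,550 kWh heat; / 2.8 = 4,124 kWh in → × £0.0981 = £404.57
Difference = |£1,216.34 − £404.57| = £811.77

£811.77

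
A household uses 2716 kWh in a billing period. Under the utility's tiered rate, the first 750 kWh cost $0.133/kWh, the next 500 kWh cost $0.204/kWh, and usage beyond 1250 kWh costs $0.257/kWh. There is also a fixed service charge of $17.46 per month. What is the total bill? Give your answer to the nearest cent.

First 750 kWh × $0.133 = $99.75
Next 500 kWh × $0.204 = $102.00
Remaining 1466 kWh × $0.257 = $376.76
Energy charge = $578.51; + service $17.46 = $595.97

$595.97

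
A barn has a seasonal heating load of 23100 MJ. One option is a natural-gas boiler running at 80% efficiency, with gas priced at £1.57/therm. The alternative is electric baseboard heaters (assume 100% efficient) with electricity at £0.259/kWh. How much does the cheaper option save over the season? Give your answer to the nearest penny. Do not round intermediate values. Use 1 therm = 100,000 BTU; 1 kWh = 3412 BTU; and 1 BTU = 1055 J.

Heat load = 23100 MJ = 23,100,000,000 J / 1055 = 21,895,735 BTU
Gas: input = 21,895,735 / 0.80 = 27,369,668 BTU = 273.7 therm → 273.7 × £1.57 = £429.70
Electric: 21,895,735 BTU / 3412 = 6,417 kWh → × £0.259 = £1,662.07
Difference = |£429.70 − £1,662.07| = £1,232.37

£1232.37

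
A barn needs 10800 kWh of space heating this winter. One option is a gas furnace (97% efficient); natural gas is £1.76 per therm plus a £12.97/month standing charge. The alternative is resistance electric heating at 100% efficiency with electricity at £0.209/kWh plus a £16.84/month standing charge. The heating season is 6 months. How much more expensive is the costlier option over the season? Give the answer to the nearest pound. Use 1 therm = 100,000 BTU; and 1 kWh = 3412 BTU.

Heat load = 10800 kWh × 3412 = 36,849,600 BTU
Gas: input = 36,849,600 / 0.97 = 37,989,278 BTU = 379.9 therm → 379.9 × £1.76 = £668.61; + 6 × £12.97 standing = £746.43
Electric: 36,849,600 BTU / 3412 = 10,800 kWh → × £0.209 = £2,257.20; + 6 × £16.84 standing = £2,358.24
Difference = |£746.43 − £2,358.24| = £1,611.81 ≈ £1612

£1612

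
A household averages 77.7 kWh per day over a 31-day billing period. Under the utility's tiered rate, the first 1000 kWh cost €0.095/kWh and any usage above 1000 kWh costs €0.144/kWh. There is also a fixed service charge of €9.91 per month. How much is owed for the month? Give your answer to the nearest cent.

Usage = 77.7 kWh/day × 31 days = 2408.7 kWh
First 1000 kWh × €0.095 = €95.00
Remaining 1408.7 kWh × €0.144 = €202.85
Energy charge = €297.85; + service €9.91 = €307.76

€307.76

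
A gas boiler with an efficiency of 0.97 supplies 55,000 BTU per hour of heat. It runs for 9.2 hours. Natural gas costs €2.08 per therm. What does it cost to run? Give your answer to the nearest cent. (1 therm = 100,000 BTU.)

€10.85

Heat delivered = 55,000 BTU/h × 9.2 h = 506,000 BTU
Gas input = 506,000 / 0.97 = 521,649 BTU
= 521,649 / 100,000 = 5.216 therm
Cost = 5.216 × €2.08/therm = €10.85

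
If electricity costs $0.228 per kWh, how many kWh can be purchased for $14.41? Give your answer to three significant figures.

$14.41 / $0.228 per kWh = 63.2 kWh

63.2 kWh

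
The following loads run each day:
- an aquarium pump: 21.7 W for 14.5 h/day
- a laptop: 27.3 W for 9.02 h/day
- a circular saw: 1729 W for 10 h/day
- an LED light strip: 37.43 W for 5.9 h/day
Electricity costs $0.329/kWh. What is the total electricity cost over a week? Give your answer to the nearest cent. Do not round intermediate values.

$41.62

aquarium pump: 21.7 W × 14.5 h × 7 d = 2,203 Wh = 2.203 kWh
laptop: 27.3 W × 9.02 h × 7 d = 1,724 Wh = 1.724 kWh
circular saw: 1729 W × 10 h × 7 d = 121,030 Wh = 121 kWh
LED light strip: 37.43 W × 5.9 h × 7 d = 1,546 Wh = 1.546 kWh
Total energy = 2.203 + 1.724 + 121 + 1.546 = 126.5 kWh
Cost = 126.5 kWh × $0.329 = $41.62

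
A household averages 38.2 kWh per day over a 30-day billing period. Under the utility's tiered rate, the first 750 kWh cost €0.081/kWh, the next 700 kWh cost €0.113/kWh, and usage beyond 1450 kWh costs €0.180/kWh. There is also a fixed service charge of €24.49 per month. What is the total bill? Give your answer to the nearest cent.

€129.99

Usage = 38.2 kWh/day × 30 days = 1146 kWh
First 750 kWh × €0.081 = €60.75
Next 396 kWh × €0.113 = €44.75
Remaining tier: 0 kWh (not reached)
Energy charge = €105.50; + service €24.49 = €129.99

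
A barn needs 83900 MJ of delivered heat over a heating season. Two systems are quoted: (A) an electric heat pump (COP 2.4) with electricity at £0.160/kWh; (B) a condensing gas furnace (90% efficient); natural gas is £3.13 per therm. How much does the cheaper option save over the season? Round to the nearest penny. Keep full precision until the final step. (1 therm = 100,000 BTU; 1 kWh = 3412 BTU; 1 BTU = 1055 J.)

Heat load = 83900 MJ = 83,900,000,000 J / 1055 = 79,526,066 BTU
Gas: input = 79,526,066 / 0.90 = 88,362,296 BTU = 883.6 therm → 883.6 × £3.13 = £2,765.74
Heat pump: 79,526,066 BTU / 3412 = 23,310 kWh heat; / 2.4 = 9,712 kWh in → × £0.160 = £1,553.85
Difference = |£2,765.74 − £1,553.85| = £1,211.89

£1211.89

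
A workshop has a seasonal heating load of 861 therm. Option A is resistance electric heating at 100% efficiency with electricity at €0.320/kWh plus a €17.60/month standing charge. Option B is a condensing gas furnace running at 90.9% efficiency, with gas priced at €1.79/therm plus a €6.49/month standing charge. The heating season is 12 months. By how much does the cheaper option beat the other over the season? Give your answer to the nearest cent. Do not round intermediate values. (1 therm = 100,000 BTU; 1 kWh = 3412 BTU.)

Heat load = 861 therm × 100,000 = 86,100,000 BTU
Gas: input = 86,100,000 / 0.909 = 94,719,472 BTU = 947.2 therm → 947.2 × €1.79 = €1,695.48; + 12 × €6.49 standing = €1,773.36
Electric: 86,100,000 BTU / 3412 = 25,230 kWh → × €0.320 = €8,075.03; + 12 × €17.60 standing = €8,286.23
Difference = |€1,773.36 − €8,286.23| = €6,512.87

€6512.87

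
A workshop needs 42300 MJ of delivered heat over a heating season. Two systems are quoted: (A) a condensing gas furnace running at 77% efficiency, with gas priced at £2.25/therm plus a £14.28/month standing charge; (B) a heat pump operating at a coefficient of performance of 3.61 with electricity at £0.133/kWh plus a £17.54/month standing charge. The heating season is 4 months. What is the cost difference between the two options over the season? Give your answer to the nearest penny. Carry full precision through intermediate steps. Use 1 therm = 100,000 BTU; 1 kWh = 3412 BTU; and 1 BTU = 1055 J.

Heat load = 42300 MJ = 42,300,000,000 J / 1055 = 40,094,787 BTU
Gas: input = 40,094,787 / 0.77 = 52,071,152 BTU = 520.7 therm → 520.7 × £2.25 = £1,171.60; + 4 × £14.28 standing = £1,228.72
Heat pump: 40,094,787 BTU / 3412 = 11,750 kWh heat; / 3.61 = 3,255 kWh in → × £0.133 = £432.94; + 4 × £17.54 standing = £503.10
Difference = |£1,228.72 − £503.10| = £725.63

£725.63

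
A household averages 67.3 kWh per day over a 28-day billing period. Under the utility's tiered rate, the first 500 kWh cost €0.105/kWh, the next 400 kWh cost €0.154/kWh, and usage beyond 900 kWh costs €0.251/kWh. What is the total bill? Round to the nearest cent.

€361.18

Usage = 67.3 kWh/day × 28 days = 1884.4 kWh
First 500 kWh × €0.105 = €52.50
Next 400 kWh × €0.154 = €61.60
Remaining 984.4 kWh × €0.251 = €247.08
Total = €361.18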